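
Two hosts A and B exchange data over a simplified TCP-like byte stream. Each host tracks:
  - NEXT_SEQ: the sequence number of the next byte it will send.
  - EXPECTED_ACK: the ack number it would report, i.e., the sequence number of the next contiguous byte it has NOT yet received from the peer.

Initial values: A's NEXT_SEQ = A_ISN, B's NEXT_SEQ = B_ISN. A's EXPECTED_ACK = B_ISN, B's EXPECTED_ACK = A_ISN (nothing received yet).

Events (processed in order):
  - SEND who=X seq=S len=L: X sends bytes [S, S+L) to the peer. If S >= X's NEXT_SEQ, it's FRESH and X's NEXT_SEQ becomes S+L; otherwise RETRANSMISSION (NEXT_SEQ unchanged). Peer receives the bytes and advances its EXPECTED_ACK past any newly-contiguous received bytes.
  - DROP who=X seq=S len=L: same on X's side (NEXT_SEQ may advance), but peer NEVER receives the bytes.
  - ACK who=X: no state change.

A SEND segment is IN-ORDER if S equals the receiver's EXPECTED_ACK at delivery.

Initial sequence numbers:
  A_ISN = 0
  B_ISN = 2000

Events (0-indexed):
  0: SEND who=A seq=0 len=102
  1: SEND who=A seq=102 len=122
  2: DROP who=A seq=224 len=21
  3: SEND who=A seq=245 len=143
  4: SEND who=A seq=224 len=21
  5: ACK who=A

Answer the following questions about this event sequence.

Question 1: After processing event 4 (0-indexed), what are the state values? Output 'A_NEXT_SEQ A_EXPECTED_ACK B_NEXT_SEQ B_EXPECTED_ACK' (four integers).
After event 0: A_seq=102 A_ack=2000 B_seq=2000 B_ack=102
After event 1: A_seq=224 A_ack=2000 B_seq=2000 B_ack=224
After event 2: A_seq=245 A_ack=2000 B_seq=2000 B_ack=224
After event 3: A_seq=388 A_ack=2000 B_seq=2000 B_ack=224
After event 4: A_seq=388 A_ack=2000 B_seq=2000 B_ack=388

388 2000 2000 388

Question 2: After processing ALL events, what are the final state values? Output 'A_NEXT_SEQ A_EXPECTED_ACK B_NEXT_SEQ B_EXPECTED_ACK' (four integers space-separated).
Answer: 388 2000 2000 388

Derivation:
After event 0: A_seq=102 A_ack=2000 B_seq=2000 B_ack=102
After event 1: A_seq=224 A_ack=2000 B_seq=2000 B_ack=224
After event 2: A_seq=245 A_ack=2000 B_seq=2000 B_ack=224
After event 3: A_seq=388 A_ack=2000 B_seq=2000 B_ack=224
After event 4: A_seq=388 A_ack=2000 B_seq=2000 B_ack=388
After event 5: A_seq=388 A_ack=2000 B_seq=2000 B_ack=388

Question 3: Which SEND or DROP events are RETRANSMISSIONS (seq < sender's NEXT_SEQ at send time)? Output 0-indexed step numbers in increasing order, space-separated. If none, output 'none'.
Step 0: SEND seq=0 -> fresh
Step 1: SEND seq=102 -> fresh
Step 2: DROP seq=224 -> fresh
Step 3: SEND seq=245 -> fresh
Step 4: SEND seq=224 -> retransmit

Answer: 4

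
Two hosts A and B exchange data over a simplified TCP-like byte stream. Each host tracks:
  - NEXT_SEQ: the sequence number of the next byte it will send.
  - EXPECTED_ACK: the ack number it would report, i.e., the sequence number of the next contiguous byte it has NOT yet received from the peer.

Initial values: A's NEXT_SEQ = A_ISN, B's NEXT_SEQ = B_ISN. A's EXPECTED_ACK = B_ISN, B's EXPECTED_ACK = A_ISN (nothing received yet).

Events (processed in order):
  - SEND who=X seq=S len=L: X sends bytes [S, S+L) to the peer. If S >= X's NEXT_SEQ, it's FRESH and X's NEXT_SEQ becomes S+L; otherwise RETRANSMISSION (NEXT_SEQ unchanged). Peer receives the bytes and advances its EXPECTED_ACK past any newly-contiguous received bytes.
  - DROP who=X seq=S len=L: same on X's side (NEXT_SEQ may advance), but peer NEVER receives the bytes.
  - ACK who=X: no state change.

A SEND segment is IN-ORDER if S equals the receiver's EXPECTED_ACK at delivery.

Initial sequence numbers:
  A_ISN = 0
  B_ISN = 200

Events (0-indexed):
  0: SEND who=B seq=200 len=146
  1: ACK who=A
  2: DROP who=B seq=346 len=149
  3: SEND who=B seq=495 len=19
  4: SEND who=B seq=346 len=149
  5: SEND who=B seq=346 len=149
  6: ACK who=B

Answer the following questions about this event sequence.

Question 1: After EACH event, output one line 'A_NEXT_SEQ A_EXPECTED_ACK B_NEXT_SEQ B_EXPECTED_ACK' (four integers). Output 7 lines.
0 346 346 0
0 346 346 0
0 346 495 0
0 346 514 0
0 514 514 0
0 514 514 0
0 514 514 0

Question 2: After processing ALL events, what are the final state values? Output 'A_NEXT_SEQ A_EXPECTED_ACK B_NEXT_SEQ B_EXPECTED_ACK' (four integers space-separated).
Answer: 0 514 514 0

Derivation:
After event 0: A_seq=0 A_ack=346 B_seq=346 B_ack=0
After event 1: A_seq=0 A_ack=346 B_seq=346 B_ack=0
After event 2: A_seq=0 A_ack=346 B_seq=495 B_ack=0
After event 3: A_seq=0 A_ack=346 B_seq=514 B_ack=0
After event 4: A_seq=0 A_ack=514 B_seq=514 B_ack=0
After event 5: A_seq=0 A_ack=514 B_seq=514 B_ack=0
After event 6: A_seq=0 A_ack=514 B_seq=514 B_ack=0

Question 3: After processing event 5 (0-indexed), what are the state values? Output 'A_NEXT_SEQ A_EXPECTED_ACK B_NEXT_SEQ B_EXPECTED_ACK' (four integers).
After event 0: A_seq=0 A_ack=346 B_seq=346 B_ack=0
After event 1: A_seq=0 A_ack=346 B_seq=346 B_ack=0
After event 2: A_seq=0 A_ack=346 B_seq=495 B_ack=0
After event 3: A_seq=0 A_ack=346 B_seq=514 B_ack=0
After event 4: A_seq=0 A_ack=514 B_seq=514 B_ack=0
After event 5: A_seq=0 A_ack=514 B_seq=514 B_ack=0

0 514 514 0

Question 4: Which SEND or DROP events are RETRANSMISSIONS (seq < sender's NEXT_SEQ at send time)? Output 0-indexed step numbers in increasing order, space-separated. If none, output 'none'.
Step 0: SEND seq=200 -> fresh
Step 2: DROP seq=346 -> fresh
Step 3: SEND seq=495 -> fresh
Step 4: SEND seq=346 -> retransmit
Step 5: SEND seq=346 -> retransmit

Answer: 4 5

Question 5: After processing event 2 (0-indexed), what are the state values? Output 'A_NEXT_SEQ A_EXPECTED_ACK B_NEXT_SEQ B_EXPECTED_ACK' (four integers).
After event 0: A_seq=0 A_ack=346 B_seq=346 B_ack=0
After event 1: A_seq=0 A_ack=346 B_seq=346 B_ack=0
After event 2: A_seq=0 A_ack=346 B_seq=495 B_ack=0

0 346 495 0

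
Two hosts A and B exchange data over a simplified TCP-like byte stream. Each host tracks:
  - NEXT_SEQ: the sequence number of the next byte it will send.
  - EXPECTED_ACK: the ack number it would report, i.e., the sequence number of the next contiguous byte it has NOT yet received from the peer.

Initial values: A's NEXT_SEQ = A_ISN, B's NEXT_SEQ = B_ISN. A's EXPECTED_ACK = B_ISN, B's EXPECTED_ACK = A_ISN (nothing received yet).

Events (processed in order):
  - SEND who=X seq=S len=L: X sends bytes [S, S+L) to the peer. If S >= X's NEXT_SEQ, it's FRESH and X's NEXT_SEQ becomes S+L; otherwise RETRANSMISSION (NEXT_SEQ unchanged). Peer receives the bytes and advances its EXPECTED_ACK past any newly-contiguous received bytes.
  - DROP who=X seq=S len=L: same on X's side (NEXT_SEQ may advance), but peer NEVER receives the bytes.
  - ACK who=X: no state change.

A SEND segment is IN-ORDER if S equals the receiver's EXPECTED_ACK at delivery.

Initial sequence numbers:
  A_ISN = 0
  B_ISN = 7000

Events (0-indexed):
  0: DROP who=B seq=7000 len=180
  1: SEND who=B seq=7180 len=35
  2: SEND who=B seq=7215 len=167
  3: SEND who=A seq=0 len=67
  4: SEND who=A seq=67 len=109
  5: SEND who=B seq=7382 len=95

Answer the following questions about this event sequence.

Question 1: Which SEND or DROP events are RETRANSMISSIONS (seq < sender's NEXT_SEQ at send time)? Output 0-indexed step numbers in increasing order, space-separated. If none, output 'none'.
Answer: none

Derivation:
Step 0: DROP seq=7000 -> fresh
Step 1: SEND seq=7180 -> fresh
Step 2: SEND seq=7215 -> fresh
Step 3: SEND seq=0 -> fresh
Step 4: SEND seq=67 -> fresh
Step 5: SEND seq=7382 -> fresh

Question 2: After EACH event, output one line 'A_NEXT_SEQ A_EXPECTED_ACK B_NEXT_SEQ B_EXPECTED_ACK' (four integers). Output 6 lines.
0 7000 7180 0
0 7000 7215 0
0 7000 7382 0
67 7000 7382 67
176 7000 7382 176
176 7000 7477 176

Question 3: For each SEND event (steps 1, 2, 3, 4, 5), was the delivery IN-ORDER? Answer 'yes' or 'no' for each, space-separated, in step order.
Answer: no no yes yes no

Derivation:
Step 1: SEND seq=7180 -> out-of-order
Step 2: SEND seq=7215 -> out-of-order
Step 3: SEND seq=0 -> in-order
Step 4: SEND seq=67 -> in-order
Step 5: SEND seq=7382 -> out-of-order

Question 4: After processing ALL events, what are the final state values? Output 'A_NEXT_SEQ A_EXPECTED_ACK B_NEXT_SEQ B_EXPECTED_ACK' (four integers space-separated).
Answer: 176 7000 7477 176

Derivation:
After event 0: A_seq=0 A_ack=7000 B_seq=7180 B_ack=0
After event 1: A_seq=0 A_ack=7000 B_seq=7215 B_ack=0
After event 2: A_seq=0 A_ack=7000 B_seq=7382 B_ack=0
After event 3: A_seq=67 A_ack=7000 B_seq=7382 B_ack=67
After event 4: A_seq=176 A_ack=7000 B_seq=7382 B_ack=176
After event 5: A_seq=176 A_ack=7000 B_seq=7477 B_ack=176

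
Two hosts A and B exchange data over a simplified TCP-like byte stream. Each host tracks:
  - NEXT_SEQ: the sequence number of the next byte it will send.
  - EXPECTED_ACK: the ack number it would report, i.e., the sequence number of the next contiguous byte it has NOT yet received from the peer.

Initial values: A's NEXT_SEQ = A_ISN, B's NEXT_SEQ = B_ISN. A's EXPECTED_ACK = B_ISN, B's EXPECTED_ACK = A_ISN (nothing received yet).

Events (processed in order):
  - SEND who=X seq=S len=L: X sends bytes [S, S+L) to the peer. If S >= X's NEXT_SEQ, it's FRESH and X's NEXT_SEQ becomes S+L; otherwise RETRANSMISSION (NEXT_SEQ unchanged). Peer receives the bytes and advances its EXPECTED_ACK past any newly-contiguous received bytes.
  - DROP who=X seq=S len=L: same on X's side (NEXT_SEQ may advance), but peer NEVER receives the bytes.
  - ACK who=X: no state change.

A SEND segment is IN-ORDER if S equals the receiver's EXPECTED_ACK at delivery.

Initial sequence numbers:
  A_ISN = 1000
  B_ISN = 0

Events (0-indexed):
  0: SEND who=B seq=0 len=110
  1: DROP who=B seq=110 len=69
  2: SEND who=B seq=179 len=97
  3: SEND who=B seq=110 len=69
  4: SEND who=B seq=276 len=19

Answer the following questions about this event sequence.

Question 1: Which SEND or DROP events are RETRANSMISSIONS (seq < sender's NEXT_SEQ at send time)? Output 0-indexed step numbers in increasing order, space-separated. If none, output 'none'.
Answer: 3

Derivation:
Step 0: SEND seq=0 -> fresh
Step 1: DROP seq=110 -> fresh
Step 2: SEND seq=179 -> fresh
Step 3: SEND seq=110 -> retransmit
Step 4: SEND seq=276 -> fresh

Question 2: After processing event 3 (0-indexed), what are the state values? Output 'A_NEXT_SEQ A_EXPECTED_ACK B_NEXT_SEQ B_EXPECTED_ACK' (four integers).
After event 0: A_seq=1000 A_ack=110 B_seq=110 B_ack=1000
After event 1: A_seq=1000 A_ack=110 B_seq=179 B_ack=1000
After event 2: A_seq=1000 A_ack=110 B_seq=276 B_ack=1000
After event 3: A_seq=1000 A_ack=276 B_seq=276 B_ack=1000

1000 276 276 1000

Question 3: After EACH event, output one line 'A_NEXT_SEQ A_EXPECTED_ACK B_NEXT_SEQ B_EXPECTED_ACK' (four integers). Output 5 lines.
1000 110 110 1000
1000 110 179 1000
1000 110 276 1000
1000 276 276 1000
1000 295 295 1000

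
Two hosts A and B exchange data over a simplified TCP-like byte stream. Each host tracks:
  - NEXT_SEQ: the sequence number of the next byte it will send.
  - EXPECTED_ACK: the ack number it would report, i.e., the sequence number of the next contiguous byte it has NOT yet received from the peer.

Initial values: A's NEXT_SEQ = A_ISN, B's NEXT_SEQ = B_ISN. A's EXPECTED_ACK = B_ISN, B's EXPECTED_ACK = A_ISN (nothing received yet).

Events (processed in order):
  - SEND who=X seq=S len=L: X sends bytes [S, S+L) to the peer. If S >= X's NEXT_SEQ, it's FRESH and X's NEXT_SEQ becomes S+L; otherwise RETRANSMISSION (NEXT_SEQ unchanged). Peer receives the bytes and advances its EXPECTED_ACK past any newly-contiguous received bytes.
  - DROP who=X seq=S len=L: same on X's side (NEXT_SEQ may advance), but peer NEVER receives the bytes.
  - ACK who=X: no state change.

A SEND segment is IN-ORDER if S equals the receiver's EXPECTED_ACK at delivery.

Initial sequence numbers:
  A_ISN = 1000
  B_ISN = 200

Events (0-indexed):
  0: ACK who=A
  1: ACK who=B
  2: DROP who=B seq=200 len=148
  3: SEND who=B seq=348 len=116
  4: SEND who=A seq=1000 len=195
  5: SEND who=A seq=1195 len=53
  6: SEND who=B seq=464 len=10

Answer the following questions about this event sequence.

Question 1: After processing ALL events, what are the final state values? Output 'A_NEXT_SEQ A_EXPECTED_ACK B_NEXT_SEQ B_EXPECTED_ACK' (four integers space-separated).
After event 0: A_seq=1000 A_ack=200 B_seq=200 B_ack=1000
After event 1: A_seq=1000 A_ack=200 B_seq=200 B_ack=1000
After event 2: A_seq=1000 A_ack=200 B_seq=348 B_ack=1000
After event 3: A_seq=1000 A_ack=200 B_seq=464 B_ack=1000
After event 4: A_seq=1195 A_ack=200 B_seq=464 B_ack=1195
After event 5: A_seq=1248 A_ack=200 B_seq=464 B_ack=1248
After event 6: A_seq=1248 A_ack=200 B_seq=474 B_ack=1248

Answer: 1248 200 474 1248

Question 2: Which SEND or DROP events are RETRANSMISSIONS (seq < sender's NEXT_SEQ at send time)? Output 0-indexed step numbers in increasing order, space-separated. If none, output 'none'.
Step 2: DROP seq=200 -> fresh
Step 3: SEND seq=348 -> fresh
Step 4: SEND seq=1000 -> fresh
Step 5: SEND seq=1195 -> fresh
Step 6: SEND seq=464 -> fresh

Answer: none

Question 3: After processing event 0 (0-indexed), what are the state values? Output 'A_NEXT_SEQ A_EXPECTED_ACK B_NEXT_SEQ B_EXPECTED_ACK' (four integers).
After event 0: A_seq=1000 A_ack=200 B_seq=200 B_ack=1000

1000 200 200 1000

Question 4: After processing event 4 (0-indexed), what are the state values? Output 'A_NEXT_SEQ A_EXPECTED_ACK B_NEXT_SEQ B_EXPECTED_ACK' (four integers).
After event 0: A_seq=1000 A_ack=200 B_seq=200 B_ack=1000
After event 1: A_seq=1000 A_ack=200 B_seq=200 B_ack=1000
After event 2: A_seq=1000 A_ack=200 B_seq=348 B_ack=1000
After event 3: A_seq=1000 A_ack=200 B_seq=464 B_ack=1000
After event 4: A_seq=1195 A_ack=200 B_seq=464 B_ack=1195

1195 200 464 1195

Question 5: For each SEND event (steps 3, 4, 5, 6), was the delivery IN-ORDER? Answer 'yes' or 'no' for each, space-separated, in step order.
Answer: no yes yes no

Derivation:
Step 3: SEND seq=348 -> out-of-order
Step 4: SEND seq=1000 -> in-order
Step 5: SEND seq=1195 -> in-order
Step 6: SEND seq=464 -> out-of-order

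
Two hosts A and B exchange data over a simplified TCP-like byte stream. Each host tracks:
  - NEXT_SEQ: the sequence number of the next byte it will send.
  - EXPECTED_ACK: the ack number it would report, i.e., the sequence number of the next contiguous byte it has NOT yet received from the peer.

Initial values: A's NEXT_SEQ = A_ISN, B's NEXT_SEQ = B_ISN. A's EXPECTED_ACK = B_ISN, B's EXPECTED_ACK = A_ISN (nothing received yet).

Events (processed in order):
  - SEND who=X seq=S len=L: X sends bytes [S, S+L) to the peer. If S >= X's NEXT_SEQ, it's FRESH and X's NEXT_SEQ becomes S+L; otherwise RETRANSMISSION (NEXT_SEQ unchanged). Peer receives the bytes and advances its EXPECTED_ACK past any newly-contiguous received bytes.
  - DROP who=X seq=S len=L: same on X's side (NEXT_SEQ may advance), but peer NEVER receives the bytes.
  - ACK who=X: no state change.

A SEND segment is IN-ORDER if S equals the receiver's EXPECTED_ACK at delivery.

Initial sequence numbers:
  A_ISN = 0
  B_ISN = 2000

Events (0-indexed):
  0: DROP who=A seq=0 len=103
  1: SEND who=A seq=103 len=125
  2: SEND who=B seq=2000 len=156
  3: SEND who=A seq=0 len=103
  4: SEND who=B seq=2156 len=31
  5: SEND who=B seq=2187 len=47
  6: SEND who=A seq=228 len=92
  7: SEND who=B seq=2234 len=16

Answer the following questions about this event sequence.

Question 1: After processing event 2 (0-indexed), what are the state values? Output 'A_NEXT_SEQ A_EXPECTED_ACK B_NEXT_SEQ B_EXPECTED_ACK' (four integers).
After event 0: A_seq=103 A_ack=2000 B_seq=2000 B_ack=0
After event 1: A_seq=228 A_ack=2000 B_seq=2000 B_ack=0
After event 2: A_seq=228 A_ack=2156 B_seq=2156 B_ack=0

228 2156 2156 0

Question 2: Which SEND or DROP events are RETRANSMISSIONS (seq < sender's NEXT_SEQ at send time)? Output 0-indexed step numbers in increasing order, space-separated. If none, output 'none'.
Answer: 3

Derivation:
Step 0: DROP seq=0 -> fresh
Step 1: SEND seq=103 -> fresh
Step 2: SEND seq=2000 -> fresh
Step 3: SEND seq=0 -> retransmit
Step 4: SEND seq=2156 -> fresh
Step 5: SEND seq=2187 -> fresh
Step 6: SEND seq=228 -> fresh
Step 7: SEND seq=2234 -> fresh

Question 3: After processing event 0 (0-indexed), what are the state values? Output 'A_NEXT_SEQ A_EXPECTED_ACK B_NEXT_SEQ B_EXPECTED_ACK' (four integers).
After event 0: A_seq=103 A_ack=2000 B_seq=2000 B_ack=0

103 2000 2000 0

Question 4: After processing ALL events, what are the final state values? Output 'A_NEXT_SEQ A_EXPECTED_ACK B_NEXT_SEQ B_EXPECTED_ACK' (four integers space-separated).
Answer: 320 2250 2250 320

Derivation:
After event 0: A_seq=103 A_ack=2000 B_seq=2000 B_ack=0
After event 1: A_seq=228 A_ack=2000 B_seq=2000 B_ack=0
After event 2: A_seq=228 A_ack=2156 B_seq=2156 B_ack=0
After event 3: A_seq=228 A_ack=2156 B_seq=2156 B_ack=228
After event 4: A_seq=228 A_ack=2187 B_seq=2187 B_ack=228
After event 5: A_seq=228 A_ack=2234 B_seq=2234 B_ack=228
After event 6: A_seq=320 A_ack=2234 B_seq=2234 B_ack=320
After event 7: A_seq=320 A_ack=2250 B_seq=2250 B_ack=320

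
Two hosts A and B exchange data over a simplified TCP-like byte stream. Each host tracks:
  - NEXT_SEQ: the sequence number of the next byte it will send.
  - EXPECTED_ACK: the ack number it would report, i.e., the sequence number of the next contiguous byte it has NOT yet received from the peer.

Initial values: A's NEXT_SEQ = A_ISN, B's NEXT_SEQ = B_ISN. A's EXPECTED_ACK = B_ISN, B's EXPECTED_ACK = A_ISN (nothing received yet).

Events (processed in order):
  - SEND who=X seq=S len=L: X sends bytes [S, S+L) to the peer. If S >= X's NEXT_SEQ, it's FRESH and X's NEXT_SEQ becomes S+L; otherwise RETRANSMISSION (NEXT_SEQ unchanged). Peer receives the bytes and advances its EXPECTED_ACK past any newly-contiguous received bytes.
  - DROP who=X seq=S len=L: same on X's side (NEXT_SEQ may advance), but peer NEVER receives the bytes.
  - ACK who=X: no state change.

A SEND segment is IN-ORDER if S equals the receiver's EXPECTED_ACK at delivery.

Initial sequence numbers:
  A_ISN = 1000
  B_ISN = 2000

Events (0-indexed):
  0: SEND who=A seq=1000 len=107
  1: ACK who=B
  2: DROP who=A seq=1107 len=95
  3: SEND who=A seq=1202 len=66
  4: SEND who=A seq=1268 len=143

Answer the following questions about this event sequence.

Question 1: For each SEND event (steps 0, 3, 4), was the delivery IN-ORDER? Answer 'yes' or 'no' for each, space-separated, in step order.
Step 0: SEND seq=1000 -> in-order
Step 3: SEND seq=1202 -> out-of-order
Step 4: SEND seq=1268 -> out-of-order

Answer: yes no no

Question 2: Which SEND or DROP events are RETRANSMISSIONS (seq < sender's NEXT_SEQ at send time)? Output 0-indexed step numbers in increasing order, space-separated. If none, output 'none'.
Step 0: SEND seq=1000 -> fresh
Step 2: DROP seq=1107 -> fresh
Step 3: SEND seq=1202 -> fresh
Step 4: SEND seq=1268 -> fresh

Answer: none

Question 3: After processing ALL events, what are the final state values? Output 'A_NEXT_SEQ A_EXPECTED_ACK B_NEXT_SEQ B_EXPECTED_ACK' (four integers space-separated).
After event 0: A_seq=1107 A_ack=2000 B_seq=2000 B_ack=1107
After event 1: A_seq=1107 A_ack=2000 B_seq=2000 B_ack=1107
After event 2: A_seq=1202 A_ack=2000 B_seq=2000 B_ack=1107
After event 3: A_seq=1268 A_ack=2000 B_seq=2000 B_ack=1107
After event 4: A_seq=1411 A_ack=2000 B_seq=2000 B_ack=1107

Answer: 1411 2000 2000 1107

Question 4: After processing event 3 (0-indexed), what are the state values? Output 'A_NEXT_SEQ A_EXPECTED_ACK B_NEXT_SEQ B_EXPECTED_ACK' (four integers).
After event 0: A_seq=1107 A_ack=2000 B_seq=2000 B_ack=1107
After event 1: A_seq=1107 A_ack=2000 B_seq=2000 B_ack=1107
After event 2: A_seq=1202 A_ack=2000 B_seq=2000 B_ack=1107
After event 3: A_seq=1268 A_ack=2000 B_seq=2000 B_ack=1107

1268 2000 2000 1107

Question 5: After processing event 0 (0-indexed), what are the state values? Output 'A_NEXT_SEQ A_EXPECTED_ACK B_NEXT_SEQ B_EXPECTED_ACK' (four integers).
After event 0: A_seq=1107 A_ack=2000 B_seq=2000 B_ack=1107

1107 2000 2000 1107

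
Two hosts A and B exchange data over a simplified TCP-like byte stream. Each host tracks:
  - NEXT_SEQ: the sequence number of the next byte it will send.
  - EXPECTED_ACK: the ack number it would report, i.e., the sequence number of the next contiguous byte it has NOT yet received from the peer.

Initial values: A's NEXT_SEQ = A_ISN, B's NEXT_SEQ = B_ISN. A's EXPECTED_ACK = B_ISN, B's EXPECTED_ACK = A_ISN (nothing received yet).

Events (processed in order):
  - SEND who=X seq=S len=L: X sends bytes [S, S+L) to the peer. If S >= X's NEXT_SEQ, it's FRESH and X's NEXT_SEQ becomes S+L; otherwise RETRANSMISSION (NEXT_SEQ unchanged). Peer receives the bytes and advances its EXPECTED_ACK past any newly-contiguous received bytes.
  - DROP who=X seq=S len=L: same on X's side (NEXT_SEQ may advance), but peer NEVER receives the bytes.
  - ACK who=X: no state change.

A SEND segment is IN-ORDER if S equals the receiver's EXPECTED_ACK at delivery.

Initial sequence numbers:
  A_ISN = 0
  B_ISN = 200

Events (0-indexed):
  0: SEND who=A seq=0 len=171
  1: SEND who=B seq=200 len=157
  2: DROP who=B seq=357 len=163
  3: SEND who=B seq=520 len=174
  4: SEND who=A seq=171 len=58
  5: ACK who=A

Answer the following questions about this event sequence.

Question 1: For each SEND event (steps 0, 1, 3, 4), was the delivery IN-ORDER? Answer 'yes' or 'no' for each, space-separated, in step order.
Step 0: SEND seq=0 -> in-order
Step 1: SEND seq=200 -> in-order
Step 3: SEND seq=520 -> out-of-order
Step 4: SEND seq=171 -> in-order

Answer: yes yes no yes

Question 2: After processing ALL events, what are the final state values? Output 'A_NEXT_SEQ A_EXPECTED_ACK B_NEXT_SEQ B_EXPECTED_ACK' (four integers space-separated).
After event 0: A_seq=171 A_ack=200 B_seq=200 B_ack=171
After event 1: A_seq=171 A_ack=357 B_seq=357 B_ack=171
After event 2: A_seq=171 A_ack=357 B_seq=520 B_ack=171
After event 3: A_seq=171 A_ack=357 B_seq=694 B_ack=171
After event 4: A_seq=229 A_ack=357 B_seq=694 B_ack=229
After event 5: A_seq=229 A_ack=357 B_seq=694 B_ack=229

Answer: 229 357 694 229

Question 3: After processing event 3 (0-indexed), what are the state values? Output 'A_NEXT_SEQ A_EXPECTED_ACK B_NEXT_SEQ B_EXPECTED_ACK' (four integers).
After event 0: A_seq=171 A_ack=200 B_seq=200 B_ack=171
After event 1: A_seq=171 A_ack=357 B_seq=357 B_ack=171
After event 2: A_seq=171 A_ack=357 B_seq=520 B_ack=171
After event 3: A_seq=171 A_ack=357 B_seq=694 B_ack=171

171 357 694 171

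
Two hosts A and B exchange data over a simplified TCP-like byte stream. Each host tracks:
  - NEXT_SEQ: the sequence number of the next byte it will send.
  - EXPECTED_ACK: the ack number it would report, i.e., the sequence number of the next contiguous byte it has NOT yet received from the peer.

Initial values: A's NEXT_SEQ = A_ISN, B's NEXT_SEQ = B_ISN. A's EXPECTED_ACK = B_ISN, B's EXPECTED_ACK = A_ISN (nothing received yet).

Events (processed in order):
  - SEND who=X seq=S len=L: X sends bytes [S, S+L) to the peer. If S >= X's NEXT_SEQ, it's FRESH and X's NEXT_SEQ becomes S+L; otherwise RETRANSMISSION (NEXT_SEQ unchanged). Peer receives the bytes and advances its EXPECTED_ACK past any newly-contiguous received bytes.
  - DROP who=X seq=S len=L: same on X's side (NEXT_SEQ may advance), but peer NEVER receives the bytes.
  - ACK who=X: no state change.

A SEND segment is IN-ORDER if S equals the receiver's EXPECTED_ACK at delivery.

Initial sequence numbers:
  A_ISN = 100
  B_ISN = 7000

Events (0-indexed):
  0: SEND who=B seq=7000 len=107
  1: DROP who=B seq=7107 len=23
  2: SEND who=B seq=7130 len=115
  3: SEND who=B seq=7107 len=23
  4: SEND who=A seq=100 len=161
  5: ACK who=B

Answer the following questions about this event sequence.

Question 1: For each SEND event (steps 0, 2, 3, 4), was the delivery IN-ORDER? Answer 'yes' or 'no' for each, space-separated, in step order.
Step 0: SEND seq=7000 -> in-order
Step 2: SEND seq=7130 -> out-of-order
Step 3: SEND seq=7107 -> in-order
Step 4: SEND seq=100 -> in-order

Answer: yes no yes yes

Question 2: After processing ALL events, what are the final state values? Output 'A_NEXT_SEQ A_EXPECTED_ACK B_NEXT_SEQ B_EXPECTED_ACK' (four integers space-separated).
Answer: 261 7245 7245 261

Derivation:
After event 0: A_seq=100 A_ack=7107 B_seq=7107 B_ack=100
After event 1: A_seq=100 A_ack=7107 B_seq=7130 B_ack=100
After event 2: A_seq=100 A_ack=7107 B_seq=7245 B_ack=100
After event 3: A_seq=100 A_ack=7245 B_seq=7245 B_ack=100
After event 4: A_seq=261 A_ack=7245 B_seq=7245 B_ack=261
After event 5: A_seq=261 A_ack=7245 B_seq=7245 B_ack=261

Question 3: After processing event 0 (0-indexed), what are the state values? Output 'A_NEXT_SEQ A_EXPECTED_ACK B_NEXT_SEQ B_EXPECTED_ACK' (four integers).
After event 0: A_seq=100 A_ack=7107 B_seq=7107 B_ack=100

100 7107 7107 100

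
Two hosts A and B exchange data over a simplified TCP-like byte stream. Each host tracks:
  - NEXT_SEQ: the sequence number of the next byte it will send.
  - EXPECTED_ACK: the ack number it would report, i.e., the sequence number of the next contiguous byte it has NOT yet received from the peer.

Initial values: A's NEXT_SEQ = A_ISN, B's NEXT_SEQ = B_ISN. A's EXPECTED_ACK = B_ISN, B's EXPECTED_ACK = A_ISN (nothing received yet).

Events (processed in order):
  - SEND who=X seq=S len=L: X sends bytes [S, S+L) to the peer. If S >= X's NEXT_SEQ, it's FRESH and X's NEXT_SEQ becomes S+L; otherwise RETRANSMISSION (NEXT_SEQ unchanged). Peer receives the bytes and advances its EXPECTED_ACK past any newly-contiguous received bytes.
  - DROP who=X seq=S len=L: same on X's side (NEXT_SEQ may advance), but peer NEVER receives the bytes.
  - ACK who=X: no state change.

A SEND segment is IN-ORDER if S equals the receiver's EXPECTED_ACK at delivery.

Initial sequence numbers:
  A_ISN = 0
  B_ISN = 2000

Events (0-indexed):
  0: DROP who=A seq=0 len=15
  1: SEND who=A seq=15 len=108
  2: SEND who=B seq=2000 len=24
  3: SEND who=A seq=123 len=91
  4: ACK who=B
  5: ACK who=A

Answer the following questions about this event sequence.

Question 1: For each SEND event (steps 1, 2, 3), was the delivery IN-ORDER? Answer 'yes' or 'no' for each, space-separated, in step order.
Answer: no yes no

Derivation:
Step 1: SEND seq=15 -> out-of-order
Step 2: SEND seq=2000 -> in-order
Step 3: SEND seq=123 -> out-of-order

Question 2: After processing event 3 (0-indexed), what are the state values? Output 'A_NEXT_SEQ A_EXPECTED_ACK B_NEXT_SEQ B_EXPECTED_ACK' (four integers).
After event 0: A_seq=15 A_ack=2000 B_seq=2000 B_ack=0
After event 1: A_seq=123 A_ack=2000 B_seq=2000 B_ack=0
After event 2: A_seq=123 A_ack=2024 B_seq=2024 B_ack=0
After event 3: A_seq=214 A_ack=2024 B_seq=2024 B_ack=0

214 2024 2024 0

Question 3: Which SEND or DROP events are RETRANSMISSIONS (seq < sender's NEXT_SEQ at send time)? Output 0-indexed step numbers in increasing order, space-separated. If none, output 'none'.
Answer: none

Derivation:
Step 0: DROP seq=0 -> fresh
Step 1: SEND seq=15 -> fresh
Step 2: SEND seq=2000 -> fresh
Step 3: SEND seq=123 -> fresh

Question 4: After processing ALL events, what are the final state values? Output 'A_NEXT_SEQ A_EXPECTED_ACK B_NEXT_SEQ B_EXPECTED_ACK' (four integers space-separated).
Answer: 214 2024 2024 0

Derivation:
After event 0: A_seq=15 A_ack=2000 B_seq=2000 B_ack=0
After event 1: A_seq=123 A_ack=2000 B_seq=2000 B_ack=0
After event 2: A_seq=123 A_ack=2024 B_seq=2024 B_ack=0
After event 3: A_seq=214 A_ack=2024 B_seq=2024 B_ack=0
After event 4: A_seq=214 A_ack=2024 B_seq=2024 B_ack=0
After event 5: A_seq=214 A_ack=2024 B_seq=2024 B_ack=0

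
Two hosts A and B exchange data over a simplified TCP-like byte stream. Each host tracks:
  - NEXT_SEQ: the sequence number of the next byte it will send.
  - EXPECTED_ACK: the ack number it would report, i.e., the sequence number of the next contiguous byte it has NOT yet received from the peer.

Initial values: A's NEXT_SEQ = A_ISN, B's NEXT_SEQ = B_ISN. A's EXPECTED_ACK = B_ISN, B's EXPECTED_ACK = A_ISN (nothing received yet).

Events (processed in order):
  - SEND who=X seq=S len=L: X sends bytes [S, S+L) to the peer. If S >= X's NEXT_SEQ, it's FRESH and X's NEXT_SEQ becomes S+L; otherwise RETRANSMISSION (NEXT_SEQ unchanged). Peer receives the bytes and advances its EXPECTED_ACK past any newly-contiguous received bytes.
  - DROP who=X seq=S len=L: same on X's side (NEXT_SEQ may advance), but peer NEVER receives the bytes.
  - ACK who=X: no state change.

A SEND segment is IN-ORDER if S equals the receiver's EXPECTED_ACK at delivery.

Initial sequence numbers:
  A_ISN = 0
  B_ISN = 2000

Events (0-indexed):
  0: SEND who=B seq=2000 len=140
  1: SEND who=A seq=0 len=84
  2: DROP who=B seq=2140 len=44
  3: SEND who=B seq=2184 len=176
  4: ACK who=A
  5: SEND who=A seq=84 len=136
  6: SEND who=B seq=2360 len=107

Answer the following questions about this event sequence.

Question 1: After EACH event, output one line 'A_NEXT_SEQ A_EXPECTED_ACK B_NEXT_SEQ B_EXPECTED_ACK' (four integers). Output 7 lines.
0 2140 2140 0
84 2140 2140 84
84 2140 2184 84
84 2140 2360 84
84 2140 2360 84
220 2140 2360 220
220 2140 2467 220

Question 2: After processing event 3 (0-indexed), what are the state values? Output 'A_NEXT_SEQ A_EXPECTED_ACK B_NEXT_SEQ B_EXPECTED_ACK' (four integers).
After event 0: A_seq=0 A_ack=2140 B_seq=2140 B_ack=0
After event 1: A_seq=84 A_ack=2140 B_seq=2140 B_ack=84
After event 2: A_seq=84 A_ack=2140 B_seq=2184 B_ack=84
After event 3: A_seq=84 A_ack=2140 B_seq=2360 B_ack=84

84 2140 2360 84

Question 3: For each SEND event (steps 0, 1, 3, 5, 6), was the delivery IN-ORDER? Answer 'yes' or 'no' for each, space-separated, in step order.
Step 0: SEND seq=2000 -> in-order
Step 1: SEND seq=0 -> in-order
Step 3: SEND seq=2184 -> out-of-order
Step 5: SEND seq=84 -> in-order
Step 6: SEND seq=2360 -> out-of-order

Answer: yes yes no yes no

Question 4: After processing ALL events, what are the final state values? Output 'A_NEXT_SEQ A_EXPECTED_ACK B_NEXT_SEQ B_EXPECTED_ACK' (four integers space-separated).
Answer: 220 2140 2467 220

Derivation:
After event 0: A_seq=0 A_ack=2140 B_seq=2140 B_ack=0
After event 1: A_seq=84 A_ack=2140 B_seq=2140 B_ack=84
After event 2: A_seq=84 A_ack=2140 B_seq=2184 B_ack=84
After event 3: A_seq=84 A_ack=2140 B_seq=2360 B_ack=84
After event 4: A_seq=84 A_ack=2140 B_seq=2360 B_ack=84
After event 5: A_seq=220 A_ack=2140 B_seq=2360 B_ack=220
After event 6: A_seq=220 A_ack=2140 B_seq=2467 B_ack=220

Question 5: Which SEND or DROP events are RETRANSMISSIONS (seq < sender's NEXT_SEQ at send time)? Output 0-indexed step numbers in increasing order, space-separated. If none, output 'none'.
Step 0: SEND seq=2000 -> fresh
Step 1: SEND seq=0 -> fresh
Step 2: DROP seq=2140 -> fresh
Step 3: SEND seq=2184 -> fresh
Step 5: SEND seq=84 -> fresh
Step 6: SEND seq=2360 -> fresh

Answer: none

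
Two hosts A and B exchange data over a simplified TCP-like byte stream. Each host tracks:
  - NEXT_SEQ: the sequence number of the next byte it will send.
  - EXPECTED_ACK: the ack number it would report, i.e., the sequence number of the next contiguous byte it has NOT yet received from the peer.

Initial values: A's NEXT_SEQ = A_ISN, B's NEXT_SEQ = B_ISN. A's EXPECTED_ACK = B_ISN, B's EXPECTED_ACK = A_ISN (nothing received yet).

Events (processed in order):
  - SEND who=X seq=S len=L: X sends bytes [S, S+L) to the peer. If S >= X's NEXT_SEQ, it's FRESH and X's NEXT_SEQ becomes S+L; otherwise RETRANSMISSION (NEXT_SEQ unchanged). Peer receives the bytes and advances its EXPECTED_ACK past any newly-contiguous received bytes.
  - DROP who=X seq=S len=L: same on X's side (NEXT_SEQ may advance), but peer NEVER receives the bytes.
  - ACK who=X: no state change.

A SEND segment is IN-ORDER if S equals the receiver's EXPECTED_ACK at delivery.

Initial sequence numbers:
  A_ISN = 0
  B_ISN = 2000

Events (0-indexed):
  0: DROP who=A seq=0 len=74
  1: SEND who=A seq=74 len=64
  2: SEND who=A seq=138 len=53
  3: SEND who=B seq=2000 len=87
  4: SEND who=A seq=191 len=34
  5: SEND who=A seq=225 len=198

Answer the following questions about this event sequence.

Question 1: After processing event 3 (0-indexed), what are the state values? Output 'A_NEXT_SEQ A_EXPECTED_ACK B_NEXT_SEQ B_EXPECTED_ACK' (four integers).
After event 0: A_seq=74 A_ack=2000 B_seq=2000 B_ack=0
After event 1: A_seq=138 A_ack=2000 B_seq=2000 B_ack=0
After event 2: A_seq=191 A_ack=2000 B_seq=2000 B_ack=0
After event 3: A_seq=191 A_ack=2087 B_seq=2087 B_ack=0

191 2087 2087 0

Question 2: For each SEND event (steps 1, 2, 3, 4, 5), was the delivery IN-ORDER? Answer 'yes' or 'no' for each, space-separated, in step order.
Step 1: SEND seq=74 -> out-of-order
Step 2: SEND seq=138 -> out-of-order
Step 3: SEND seq=2000 -> in-order
Step 4: SEND seq=191 -> out-of-order
Step 5: SEND seq=225 -> out-of-order

Answer: no no yes no no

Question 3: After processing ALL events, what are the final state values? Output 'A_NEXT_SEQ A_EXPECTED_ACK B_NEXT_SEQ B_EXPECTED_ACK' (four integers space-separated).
After event 0: A_seq=74 A_ack=2000 B_seq=2000 B_ack=0
After event 1: A_seq=138 A_ack=2000 B_seq=2000 B_ack=0
After event 2: A_seq=191 A_ack=2000 B_seq=2000 B_ack=0
After event 3: A_seq=191 A_ack=2087 B_seq=2087 B_ack=0
After event 4: A_seq=225 A_ack=2087 B_seq=2087 B_ack=0
After event 5: A_seq=423 A_ack=2087 B_seq=2087 B_ack=0

Answer: 423 2087 2087 0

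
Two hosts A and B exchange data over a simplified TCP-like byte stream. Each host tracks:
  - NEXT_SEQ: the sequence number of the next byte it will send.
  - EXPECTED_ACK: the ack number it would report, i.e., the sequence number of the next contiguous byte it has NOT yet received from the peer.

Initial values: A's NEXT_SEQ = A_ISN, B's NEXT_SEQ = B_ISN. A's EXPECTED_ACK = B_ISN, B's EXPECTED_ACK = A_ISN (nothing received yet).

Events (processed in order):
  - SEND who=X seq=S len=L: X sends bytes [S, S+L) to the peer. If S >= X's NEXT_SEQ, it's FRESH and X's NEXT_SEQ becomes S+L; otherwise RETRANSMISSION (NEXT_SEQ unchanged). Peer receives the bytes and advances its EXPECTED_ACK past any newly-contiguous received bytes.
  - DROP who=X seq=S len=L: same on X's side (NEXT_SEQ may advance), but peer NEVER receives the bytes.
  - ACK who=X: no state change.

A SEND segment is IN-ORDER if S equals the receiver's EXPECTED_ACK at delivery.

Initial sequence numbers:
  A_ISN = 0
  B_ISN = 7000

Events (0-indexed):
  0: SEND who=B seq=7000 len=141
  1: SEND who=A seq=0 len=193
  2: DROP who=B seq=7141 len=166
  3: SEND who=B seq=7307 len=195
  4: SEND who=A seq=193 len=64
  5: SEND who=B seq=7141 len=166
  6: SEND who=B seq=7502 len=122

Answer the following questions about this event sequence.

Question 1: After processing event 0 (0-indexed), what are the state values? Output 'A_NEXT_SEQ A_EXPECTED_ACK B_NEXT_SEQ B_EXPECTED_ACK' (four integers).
After event 0: A_seq=0 A_ack=7141 B_seq=7141 B_ack=0

0 7141 7141 0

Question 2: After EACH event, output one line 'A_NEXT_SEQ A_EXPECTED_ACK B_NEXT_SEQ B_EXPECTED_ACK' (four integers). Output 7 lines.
0 7141 7141 0
193 7141 7141 193
193 7141 7307 193
193 7141 7502 193
257 7141 7502 257
257 7502 7502 257
257 7624 7624 257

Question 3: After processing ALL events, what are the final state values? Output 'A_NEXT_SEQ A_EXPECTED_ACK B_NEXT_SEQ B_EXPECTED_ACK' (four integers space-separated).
After event 0: A_seq=0 A_ack=7141 B_seq=7141 B_ack=0
After event 1: A_seq=193 A_ack=7141 B_seq=7141 B_ack=193
After event 2: A_seq=193 A_ack=7141 B_seq=7307 B_ack=193
After event 3: A_seq=193 A_ack=7141 B_seq=7502 B_ack=193
After event 4: A_seq=257 A_ack=7141 B_seq=7502 B_ack=257
After event 5: A_seq=257 A_ack=7502 B_seq=7502 B_ack=257
After event 6: A_seq=257 A_ack=7624 B_seq=7624 B_ack=257

Answer: 257 7624 7624 257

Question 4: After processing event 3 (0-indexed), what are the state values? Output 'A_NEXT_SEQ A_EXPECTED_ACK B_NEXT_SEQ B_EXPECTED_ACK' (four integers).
After event 0: A_seq=0 A_ack=7141 B_seq=7141 B_ack=0
After event 1: A_seq=193 A_ack=7141 B_seq=7141 B_ack=193
After event 2: A_seq=193 A_ack=7141 B_seq=7307 B_ack=193
After event 3: A_seq=193 A_ack=7141 B_seq=7502 B_ack=193

193 7141 7502 193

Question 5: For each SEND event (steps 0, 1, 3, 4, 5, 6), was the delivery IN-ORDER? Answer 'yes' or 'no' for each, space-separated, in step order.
Answer: yes yes no yes yes yes

Derivation:
Step 0: SEND seq=7000 -> in-order
Step 1: SEND seq=0 -> in-order
Step 3: SEND seq=7307 -> out-of-order
Step 4: SEND seq=193 -> in-order
Step 5: SEND seq=7141 -> in-order
Step 6: SEND seq=7502 -> in-order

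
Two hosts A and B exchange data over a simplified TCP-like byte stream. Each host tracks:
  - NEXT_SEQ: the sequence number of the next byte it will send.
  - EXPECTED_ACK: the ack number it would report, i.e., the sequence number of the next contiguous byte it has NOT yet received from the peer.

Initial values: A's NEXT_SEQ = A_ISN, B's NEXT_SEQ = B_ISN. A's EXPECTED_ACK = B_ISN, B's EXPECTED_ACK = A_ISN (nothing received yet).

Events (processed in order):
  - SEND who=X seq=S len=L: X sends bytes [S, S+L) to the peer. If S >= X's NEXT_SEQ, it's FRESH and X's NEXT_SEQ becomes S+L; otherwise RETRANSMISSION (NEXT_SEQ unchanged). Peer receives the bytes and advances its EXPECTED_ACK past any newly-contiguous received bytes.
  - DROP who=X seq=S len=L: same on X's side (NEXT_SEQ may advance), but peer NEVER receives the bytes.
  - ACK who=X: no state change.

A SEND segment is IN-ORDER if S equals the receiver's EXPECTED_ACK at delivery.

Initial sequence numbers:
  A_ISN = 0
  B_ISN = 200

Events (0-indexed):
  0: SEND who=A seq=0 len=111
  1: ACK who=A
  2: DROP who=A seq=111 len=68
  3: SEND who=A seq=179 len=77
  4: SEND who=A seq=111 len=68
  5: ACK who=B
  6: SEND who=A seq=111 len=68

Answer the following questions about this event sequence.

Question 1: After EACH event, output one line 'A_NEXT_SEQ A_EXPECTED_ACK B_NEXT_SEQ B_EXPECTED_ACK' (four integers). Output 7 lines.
111 200 200 111
111 200 200 111
179 200 200 111
256 200 200 111
256 200 200 256
256 200 200 256
256 200 200 256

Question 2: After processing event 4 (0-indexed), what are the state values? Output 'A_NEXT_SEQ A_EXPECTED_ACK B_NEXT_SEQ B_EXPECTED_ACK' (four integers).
After event 0: A_seq=111 A_ack=200 B_seq=200 B_ack=111
After event 1: A_seq=111 A_ack=200 B_seq=200 B_ack=111
After event 2: A_seq=179 A_ack=200 B_seq=200 B_ack=111
After event 3: A_seq=256 A_ack=200 B_seq=200 B_ack=111
After event 4: A_seq=256 A_ack=200 B_seq=200 B_ack=256

256 200 200 256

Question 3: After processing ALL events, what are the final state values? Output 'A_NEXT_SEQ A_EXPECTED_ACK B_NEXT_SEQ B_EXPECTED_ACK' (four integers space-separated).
After event 0: A_seq=111 A_ack=200 B_seq=200 B_ack=111
After event 1: A_seq=111 A_ack=200 B_seq=200 B_ack=111
After event 2: A_seq=179 A_ack=200 B_seq=200 B_ack=111
After event 3: A_seq=256 A_ack=200 B_seq=200 B_ack=111
After event 4: A_seq=256 A_ack=200 B_seq=200 B_ack=256
After event 5: A_seq=256 A_ack=200 B_seq=200 B_ack=256
After event 6: A_seq=256 A_ack=200 B_seq=200 B_ack=256

Answer: 256 200 200 256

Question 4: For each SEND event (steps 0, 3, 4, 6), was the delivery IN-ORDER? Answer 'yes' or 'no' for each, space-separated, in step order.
Step 0: SEND seq=0 -> in-order
Step 3: SEND seq=179 -> out-of-order
Step 4: SEND seq=111 -> in-order
Step 6: SEND seq=111 -> out-of-order

Answer: yes no yes no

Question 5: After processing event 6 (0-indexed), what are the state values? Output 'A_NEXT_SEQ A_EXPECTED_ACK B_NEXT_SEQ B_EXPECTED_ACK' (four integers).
After event 0: A_seq=111 A_ack=200 B_seq=200 B_ack=111
After event 1: A_seq=111 A_ack=200 B_seq=200 B_ack=111
After event 2: A_seq=179 A_ack=200 B_seq=200 B_ack=111
After event 3: A_seq=256 A_ack=200 B_seq=200 B_ack=111
After event 4: A_seq=256 A_ack=200 B_seq=200 B_ack=256
After event 5: A_seq=256 A_ack=200 B_seq=200 B_ack=256
After event 6: A_seq=256 A_ack=200 B_seq=200 B_ack=256

256 200 200 256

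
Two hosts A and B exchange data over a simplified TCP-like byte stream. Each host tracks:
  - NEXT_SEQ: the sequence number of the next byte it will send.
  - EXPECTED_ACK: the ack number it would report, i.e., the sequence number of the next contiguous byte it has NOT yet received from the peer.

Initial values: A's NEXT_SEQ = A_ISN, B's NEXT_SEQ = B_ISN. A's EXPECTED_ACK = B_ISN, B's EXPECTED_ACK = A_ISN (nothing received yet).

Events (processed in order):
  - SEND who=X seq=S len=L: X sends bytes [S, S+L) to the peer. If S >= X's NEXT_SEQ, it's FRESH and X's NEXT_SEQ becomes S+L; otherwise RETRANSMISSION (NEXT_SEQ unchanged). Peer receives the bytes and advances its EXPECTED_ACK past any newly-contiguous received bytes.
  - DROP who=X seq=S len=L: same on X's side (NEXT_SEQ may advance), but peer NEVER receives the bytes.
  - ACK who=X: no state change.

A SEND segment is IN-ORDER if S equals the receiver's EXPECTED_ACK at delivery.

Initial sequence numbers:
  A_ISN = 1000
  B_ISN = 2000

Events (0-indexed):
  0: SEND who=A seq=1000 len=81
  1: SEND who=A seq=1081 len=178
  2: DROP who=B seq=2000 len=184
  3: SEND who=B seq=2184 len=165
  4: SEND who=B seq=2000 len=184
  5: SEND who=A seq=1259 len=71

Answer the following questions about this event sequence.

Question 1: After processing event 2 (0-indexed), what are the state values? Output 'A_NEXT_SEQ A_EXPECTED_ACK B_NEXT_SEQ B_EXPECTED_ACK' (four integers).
After event 0: A_seq=1081 A_ack=2000 B_seq=2000 B_ack=1081
After event 1: A_seq=1259 A_ack=2000 B_seq=2000 B_ack=1259
After event 2: A_seq=1259 A_ack=2000 B_seq=2184 B_ack=1259

1259 2000 2184 1259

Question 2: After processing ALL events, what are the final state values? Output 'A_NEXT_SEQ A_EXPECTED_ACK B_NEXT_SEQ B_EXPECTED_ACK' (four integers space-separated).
Answer: 1330 2349 2349 1330

Derivation:
After event 0: A_seq=1081 A_ack=2000 B_seq=2000 B_ack=1081
After event 1: A_seq=1259 A_ack=2000 B_seq=2000 B_ack=1259
After event 2: A_seq=1259 A_ack=2000 B_seq=2184 B_ack=1259
After event 3: A_seq=1259 A_ack=2000 B_seq=2349 B_ack=1259
After event 4: A_seq=1259 A_ack=2349 B_seq=2349 B_ack=1259
After event 5: A_seq=1330 A_ack=2349 B_seq=2349 B_ack=1330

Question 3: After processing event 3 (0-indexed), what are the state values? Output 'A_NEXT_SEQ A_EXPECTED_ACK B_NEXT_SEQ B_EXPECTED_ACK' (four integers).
After event 0: A_seq=1081 A_ack=2000 B_seq=2000 B_ack=1081
After event 1: A_seq=1259 A_ack=2000 B_seq=2000 B_ack=1259
After event 2: A_seq=1259 A_ack=2000 B_seq=2184 B_ack=1259
After event 3: A_seq=1259 A_ack=2000 B_seq=2349 B_ack=1259

1259 2000 2349 1259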